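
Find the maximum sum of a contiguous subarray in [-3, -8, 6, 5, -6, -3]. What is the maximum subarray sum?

Using Kadane's algorithm on [-3, -8, 6, 5, -6, -3]:

Scanning through the array:
Position 1 (value -8): max_ending_here = -8, max_so_far = -3
Position 2 (value 6): max_ending_here = 6, max_so_far = 6
Position 3 (value 5): max_ending_here = 11, max_so_far = 11
Position 4 (value -6): max_ending_here = 5, max_so_far = 11
Position 5 (value -3): max_ending_here = 2, max_so_far = 11

Maximum subarray: [6, 5]
Maximum sum: 11

The maximum subarray is [6, 5] with sum 11. This subarray runs from index 2 to index 3.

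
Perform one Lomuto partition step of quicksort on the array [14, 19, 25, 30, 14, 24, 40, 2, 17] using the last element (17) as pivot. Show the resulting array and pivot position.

Lomuto partition with pivot = 17:

Initial array: [14, 19, 25, 30, 14, 24, 40, 2, 17]

arr[0]=14 <= 17: swap with position 0, array becomes [14, 19, 25, 30, 14, 24, 40, 2, 17]
arr[1]=19 > 17: no swap
arr[2]=25 > 17: no swap
arr[3]=30 > 17: no swap
arr[4]=14 <= 17: swap with position 1, array becomes [14, 14, 25, 30, 19, 24, 40, 2, 17]
arr[5]=24 > 17: no swap
arr[6]=40 > 17: no swap
arr[7]=2 <= 17: swap with position 2, array becomes [14, 14, 2, 30, 19, 24, 40, 25, 17]

Place pivot at position 3: [14, 14, 2, 17, 19, 24, 40, 25, 30]
Pivot position: 3

After partitioning with pivot 17, the array becomes [14, 14, 2, 17, 19, 24, 40, 25, 30]. The pivot is placed at index 3. All elements to the left of the pivot are <= 17, and all elements to the right are > 17.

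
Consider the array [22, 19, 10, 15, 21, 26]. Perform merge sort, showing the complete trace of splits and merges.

Merge sort trace:

Split: [22, 19, 10, 15, 21, 26] -> [22, 19, 10] and [15, 21, 26]
  Split: [22, 19, 10] -> [22] and [19, 10]
    Split: [19, 10] -> [19] and [10]
    Merge: [19] + [10] -> [10, 19]
  Merge: [22] + [10, 19] -> [10, 19, 22]
  Split: [15, 21, 26] -> [15] and [21, 26]
    Split: [21, 26] -> [21] and [26]
    Merge: [21] + [26] -> [21, 26]
  Merge: [15] + [21, 26] -> [15, 21, 26]
Merge: [10, 19, 22] + [15, 21, 26] -> [10, 15, 19, 21, 22, 26]

Final sorted array: [10, 15, 19, 21, 22, 26]

The merge sort proceeds by recursively splitting the array and merging sorted halves.
After all merges, the sorted array is [10, 15, 19, 21, 22, 26].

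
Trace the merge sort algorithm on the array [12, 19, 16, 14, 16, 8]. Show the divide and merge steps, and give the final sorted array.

Merge sort trace:

Split: [12, 19, 16, 14, 16, 8] -> [12, 19, 16] and [14, 16, 8]
  Split: [12, 19, 16] -> [12] and [19, 16]
    Split: [19, 16] -> [19] and [16]
    Merge: [19] + [16] -> [16, 19]
  Merge: [12] + [16, 19] -> [12, 16, 19]
  Split: [14, 16, 8] -> [14] and [16, 8]
    Split: [16, 8] -> [16] and [8]
    Merge: [16] + [8] -> [8, 16]
  Merge: [14] + [8, 16] -> [8, 14, 16]
Merge: [12, 16, 19] + [8, 14, 16] -> [8, 12, 14, 16, 16, 19]

Final sorted array: [8, 12, 14, 16, 16, 19]

The merge sort proceeds by recursively splitting the array and merging sorted halves.
After all merges, the sorted array is [8, 12, 14, 16, 16, 19].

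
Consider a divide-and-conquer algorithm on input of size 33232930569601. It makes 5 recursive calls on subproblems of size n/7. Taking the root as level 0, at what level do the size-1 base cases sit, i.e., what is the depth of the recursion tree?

For divide and conquer with division factor 7:

Problem sizes at each level:
Level 0: 33232930569601
Level 1: 4747561509943
Level 2: 678223072849
Level 3: 96889010407
Level 4: 13841287201
Level 5: 1977326743
Level 6: 282475249
Level 7: 40353607
Level 8: 5764801
Level 9: 823543
Level 10: 117649
Level 11: 16807
Level 12: 2401
Level 13: 343
Level 14: 49
Level 15: 7
Level 16: 1

The root is level 0 and the size-1 base case is level 16 (the tree spans levels 0 through 16, i.e. 17 levels counting the root), so the depth is the number of divisions: log_7(33232930569601) = 16

The recursion tree depth is log_7(33232930569601) = 16. At each level, the problem size is divided by 7, so it takes 16 divisions to reduce to a base case of size 1. The algorithm makes 5 recursive calls at each level.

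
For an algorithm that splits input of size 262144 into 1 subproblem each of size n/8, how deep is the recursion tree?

For divide and conquer with division factor 8:

Problem sizes at each level:
Level 0: 262144
Level 1: 32768
Level 2: 4096
Level 3: 512
Level 4: 64
Level 5: 8
Level 6: 1

The root is level 0 and the size-1 base case is level 6 (the tree spans levels 0 through 6, i.e. 7 levels counting the root), so the depth is the number of divisions: log_8(262144) = 6

The recursion tree depth is log_8(262144) = 6. At each level, the problem size is divided by 8, so it takes 6 divisions to reduce to a base case of size 1. The algorithm makes 1 recursive call at each level.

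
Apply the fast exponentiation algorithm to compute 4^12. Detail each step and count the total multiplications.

Computing 4^12 by squaring (build up from 4^1; each line after the first costs one multiplication):

4^1 = 4
4^2 = (4^1)^2 = 4^2 = 16
4^3 = 4 * 4^2 = 4 * 16 = 64
4^6 = (4^3)^2 = 64^2 = 4096
4^12 = (4^6)^2 = 4096^2 = 16777216

Result: 16777216
Multiplications needed: 4 (4 lines after 4^1)

4^12 = 16777216. Using exponentiation by squaring, this requires 4 multiplications. The key idea: if the exponent is even, square the half-power; if odd, multiply by the base once.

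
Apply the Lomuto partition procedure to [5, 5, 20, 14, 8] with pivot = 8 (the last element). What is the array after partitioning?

Lomuto partition with pivot = 8:

Initial array: [5, 5, 20, 14, 8]

arr[0]=5 <= 8: swap with position 0, array becomes [5, 5, 20, 14, 8]
arr[1]=5 <= 8: swap with position 1, array becomes [5, 5, 20, 14, 8]
arr[2]=20 > 8: no swap
arr[3]=14 > 8: no swap

Place pivot at position 2: [5, 5, 8, 14, 20]
Pivot position: 2

After partitioning with pivot 8, the array becomes [5, 5, 8, 14, 20]. The pivot is placed at index 2. All elements to the left of the pivot are <= 8, and all elements to the right are > 8.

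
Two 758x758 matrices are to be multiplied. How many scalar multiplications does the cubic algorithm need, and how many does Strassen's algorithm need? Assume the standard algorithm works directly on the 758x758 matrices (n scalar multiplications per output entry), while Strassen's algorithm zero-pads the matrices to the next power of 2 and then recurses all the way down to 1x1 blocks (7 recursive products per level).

Matrix multiplication for 758x758 matrices:

Strassen's algorithm requires power-of-2 dimensions. Pad 758x758 to 1024x1024 (next power of 2).

Standard algorithm: 758^3 = 435519512 multiplications
Strassen's algorithm: 7^(log2(1024)) = 7^10 = 282475249 multiplications
Savings: 435519512 - 282475249 = 153044263 multiplications

Standard: 435519512 multiplications (758^3). Strassen: 282475249 multiplications (7^10, after padding to 1024x1024). Strassen reduces 8 recursive multiplications to 7 at each level.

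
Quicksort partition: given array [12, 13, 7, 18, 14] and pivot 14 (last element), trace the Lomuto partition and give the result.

Lomuto partition with pivot = 14:

Initial array: [12, 13, 7, 18, 14]

arr[0]=12 <= 14: swap with position 0, array becomes [12, 13, 7, 18, 14]
arr[1]=13 <= 14: swap with position 1, array becomes [12, 13, 7, 18, 14]
arr[2]=7 <= 14: swap with position 2, array becomes [12, 13, 7, 18, 14]
arr[3]=18 > 14: no swap

Place pivot at position 3: [12, 13, 7, 14, 18]
Pivot position: 3

After partitioning with pivot 14, the array becomes [12, 13, 7, 14, 18]. The pivot is placed at index 3. All elements to the left of the pivot are <= 14, and all elements to the right are > 14.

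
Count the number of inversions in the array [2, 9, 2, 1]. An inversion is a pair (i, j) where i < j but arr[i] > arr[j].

Finding inversions in [2, 9, 2, 1]:

(0, 3): arr[0]=2 > arr[3]=1
(1, 2): arr[1]=9 > arr[2]=2
(1, 3): arr[1]=9 > arr[3]=1
(2, 3): arr[2]=2 > arr[3]=1

Total inversions: 4

The array has 4 inversion(s): (0,3), (1,2), (1,3), (2,3). Each pair (i,j) satisfies i < j and arr[i] > arr[j].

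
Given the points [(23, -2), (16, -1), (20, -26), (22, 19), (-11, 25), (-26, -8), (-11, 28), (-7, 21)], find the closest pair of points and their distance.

Computing all pairwise distances among 8 points:

d((23, -2), (16, -1)) = 7.0711
d((23, -2), (20, -26)) = 24.1868
d((23, -2), (22, 19)) = 21.0238
d((23, -2), (-11, 25)) = 43.4166
d((23, -2), (-26, -8)) = 49.366
d((23, -2), (-11, 28)) = 45.3431
d((23, -2), (-7, 21)) = 37.8021
d((16, -1), (20, -26)) = 25.318
d((16, -1), (22, 19)) = 20.8806
d((16, -1), (-11, 25)) = 37.4833
d((16, -1), (-26, -8)) = 42.5793
d((16, -1), (-11, 28)) = 39.6232
d((16, -1), (-7, 21)) = 31.8277
d((20, -26), (22, 19)) = 45.0444
d((20, -26), (-11, 25)) = 59.6825
d((20, -26), (-26, -8)) = 49.3964
d((20, -26), (-11, 28)) = 62.2656
d((20, -26), (-7, 21)) = 54.2033
d((22, 19), (-11, 25)) = 33.541
d((22, 19), (-26, -8)) = 55.0727
d((22, 19), (-11, 28)) = 34.2053
d((22, 19), (-7, 21)) = 29.0689
d((-11, 25), (-26, -8)) = 36.2491
d((-11, 25), (-11, 28)) = 3.0 <-- minimum
d((-11, 25), (-7, 21)) = 5.6569
d((-26, -8), (-11, 28)) = 39.0
d((-26, -8), (-7, 21)) = 34.6699
d((-11, 28), (-7, 21)) = 8.0623

Closest pair: (-11, 25) and (-11, 28) with distance 3.0

The closest pair is (-11, 25) and (-11, 28) with Euclidean distance 3.0. For 8 points, brute-force pairwise comparison is shown above. For large n, the divide-and-conquer algorithm (sort by x, recurse on halves, check the dividing strip) achieves O(n log n).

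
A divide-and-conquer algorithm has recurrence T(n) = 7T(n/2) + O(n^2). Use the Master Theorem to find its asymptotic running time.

Master Theorem for T(n) = 7T(n/2) + O(n^2):

a = 7, b = 2, c = 2
log_b(a) = log_2(7) = 2.8074

Case 1: c = 2 < log_2(7) = 2.8074
T(n) = O(n^(log_2 7))

For T(n) = 7T(n/2) + O(n^2): log_2(7) = 2.8074. This is Case 1 of the Master Theorem (c < log_b(a), work dominated by leaves), giving O(n^(log_2 7)).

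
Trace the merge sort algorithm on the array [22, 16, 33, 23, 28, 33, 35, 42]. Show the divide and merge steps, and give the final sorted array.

Merge sort trace:

Split: [22, 16, 33, 23, 28, 33, 35, 42] -> [22, 16, 33, 23] and [28, 33, 35, 42]
  Split: [22, 16, 33, 23] -> [22, 16] and [33, 23]
    Split: [22, 16] -> [22] and [16]
    Merge: [22] + [16] -> [16, 22]
    Split: [33, 23] -> [33] and [23]
    Merge: [33] + [23] -> [23, 33]
  Merge: [16, 22] + [23, 33] -> [16, 22, 23, 33]
  Split: [28, 33, 35, 42] -> [28, 33] and [35, 42]
    Split: [28, 33] -> [28] and [33]
    Merge: [28] + [33] -> [28, 33]
    Split: [35, 42] -> [35] and [42]
    Merge: [35] + [42] -> [35, 42]
  Merge: [28, 33] + [35, 42] -> [28, 33, 35, 42]
Merge: [16, 22, 23, 33] + [28, 33, 35, 42] -> [16, 22, 23, 28, 33, 33, 35, 42]

Final sorted array: [16, 22, 23, 28, 33, 33, 35, 42]

The merge sort proceeds by recursively splitting the array and merging sorted halves.
After all merges, the sorted array is [16, 22, 23, 28, 33, 33, 35, 42].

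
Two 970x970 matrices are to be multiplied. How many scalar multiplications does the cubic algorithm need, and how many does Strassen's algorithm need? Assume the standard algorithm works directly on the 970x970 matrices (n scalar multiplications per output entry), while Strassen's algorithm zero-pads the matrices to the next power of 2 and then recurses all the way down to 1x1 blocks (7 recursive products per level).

Matrix multiplication for 970x970 matrices:

Strassen's algorithm requires power-of-2 dimensions. Pad 970x970 to 1024x1024 (next power of 2).

Standard algorithm: 970^3 = 912673000 multiplications
Strassen's algorithm: 7^(log2(1024)) = 7^10 = 282475249 multiplications
Savings: 912673000 - 282475249 = 630197751 multiplications

Standard: 912673000 multiplications (970^3). Strassen: 282475249 multiplications (7^10, after padding to 1024x1024). Strassen reduces 8 recursive multiplications to 7 at each level.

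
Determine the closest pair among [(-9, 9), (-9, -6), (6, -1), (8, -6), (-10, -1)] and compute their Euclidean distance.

Computing all pairwise distances among 5 points:

d((-9, 9), (-9, -6)) = 15.0
d((-9, 9), (6, -1)) = 18.0278
d((-9, 9), (8, -6)) = 22.6716
d((-9, 9), (-10, -1)) = 10.0499
d((-9, -6), (6, -1)) = 15.8114
d((-9, -6), (8, -6)) = 17.0
d((-9, -6), (-10, -1)) = 5.099 <-- minimum
d((6, -1), (8, -6)) = 5.3852
d((6, -1), (-10, -1)) = 16.0
d((8, -6), (-10, -1)) = 18.6815

Closest pair: (-9, -6) and (-10, -1) with distance 5.099

The closest pair is (-9, -6) and (-10, -1) with Euclidean distance 5.099. For 5 points, brute-force pairwise comparison is shown above. For large n, the divide-and-conquer algorithm (sort by x, recurse on halves, check the dividing strip) achieves O(n log n).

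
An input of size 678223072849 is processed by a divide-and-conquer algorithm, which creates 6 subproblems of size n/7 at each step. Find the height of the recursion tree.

For divide and conquer with division factor 7:

Problem sizes at each level:
Level 0: 678223072849
Level 1: 96889010407
Level 2: 13841287201
Level 3: 1977326743
Level 4: 282475249
Level 5: 40353607
Level 6: 5764801
Level 7: 823543
Level 8: 117649
Level 9: 16807
Level 10: 2401
Level 11: 343
Level 12: 49
Level 13: 7
Level 14: 1

The root is level 0 and the size-1 base case is level 14 (the tree spans levels 0 through 14, i.e. 15 levels counting the root), so the depth is the number of divisions: log_7(678223072849) = 14

The recursion tree depth is log_7(678223072849) = 14. At each level, the problem size is divided by 7, so it takes 14 divisions to reduce to a base case of size 1. The algorithm makes 6 recursive calls at each level.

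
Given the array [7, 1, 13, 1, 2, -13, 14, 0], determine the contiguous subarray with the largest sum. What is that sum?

Using Kadane's algorithm on [7, 1, 13, 1, 2, -13, 14, 0]:

Scanning through the array:
Position 1 (value 1): max_ending_here = 8, max_so_far = 8
Position 2 (value 13): max_ending_here = 21, max_so_far = 21
Position 3 (value 1): max_ending_here = 22, max_so_far = 22
Position 4 (value 2): max_ending_here = 24, max_so_far = 24
Position 5 (value -13): max_ending_here = 11, max_so_far = 24
Position 6 (value 14): max_ending_here = 25, max_so_far = 25
Position 7 (value 0): max_ending_here = 25, max_so_far = 25

Maximum subarray: [7, 1, 13, 1, 2, -13, 14]
Maximum sum: 25

The maximum subarray is [7, 1, 13, 1, 2, -13, 14] with sum 25. This subarray runs from index 0 to index 6.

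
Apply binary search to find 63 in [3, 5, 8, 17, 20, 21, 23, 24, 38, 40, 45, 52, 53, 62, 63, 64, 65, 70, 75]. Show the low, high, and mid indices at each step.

Binary search for 63 in [3, 5, 8, 17, 20, 21, 23, 24, 38, 40, 45, 52, 53, 62, 63, 64, 65, 70, 75]:

lo=0, hi=18, mid=9, arr[mid]=40 -> 40 < 63, search right half
lo=10, hi=18, mid=14, arr[mid]=63 -> Found target at index 14!

Binary search finds 63 at index 14 after 2 comparisons. The search repeatedly halves the search space by comparing with the middle element.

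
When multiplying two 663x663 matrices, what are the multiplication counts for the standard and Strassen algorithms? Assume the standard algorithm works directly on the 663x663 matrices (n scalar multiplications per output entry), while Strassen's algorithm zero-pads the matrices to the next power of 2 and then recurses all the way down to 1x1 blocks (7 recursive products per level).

Matrix multiplication for 663x663 matrices:

Strassen's algorithm requires power-of-2 dimensions. Pad 663x663 to 1024x1024 (next power of 2).

Standard algorithm: 663^3 = 291434247 multiplications
Strassen's algorithm: 7^(log2(1024)) = 7^10 = 282475249 multiplications
Savings: 291434247 - 282475249 = 8958998 multiplications

Standard: 291434247 multiplications (663^3). Strassen: 282475249 multiplications (7^10, after padding to 1024x1024). Strassen reduces 8 recursive multiplications to 7 at each level.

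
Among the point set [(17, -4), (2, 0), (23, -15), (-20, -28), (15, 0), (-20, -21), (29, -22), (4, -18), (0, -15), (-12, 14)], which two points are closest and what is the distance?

Computing all pairwise distances among 10 points:

d((17, -4), (2, 0)) = 15.5242
d((17, -4), (23, -15)) = 12.53
d((17, -4), (-20, -28)) = 44.1022
d((17, -4), (15, 0)) = 4.4721 <-- minimum
d((17, -4), (-20, -21)) = 40.7185
d((17, -4), (29, -22)) = 21.6333
d((17, -4), (4, -18)) = 19.105
d((17, -4), (0, -15)) = 20.2485
d((17, -4), (-12, 14)) = 34.1321
d((2, 0), (23, -15)) = 25.807
d((2, 0), (-20, -28)) = 35.609
d((2, 0), (15, 0)) = 13.0
d((2, 0), (-20, -21)) = 30.4138
d((2, 0), (29, -22)) = 34.8281
d((2, 0), (4, -18)) = 18.1108
d((2, 0), (0, -15)) = 15.1327
d((2, 0), (-12, 14)) = 19.799
d((23, -15), (-20, -28)) = 44.9222
d((23, -15), (15, 0)) = 17.0
d((23, -15), (-20, -21)) = 43.4166
d((23, -15), (29, -22)) = 9.2195
d((23, -15), (4, -18)) = 19.2354
d((23, -15), (0, -15)) = 23.0
d((23, -15), (-12, 14)) = 45.4533
d((-20, -28), (15, 0)) = 44.8219
d((-20, -28), (-20, -21)) = 7.0
d((-20, -28), (29, -22)) = 49.366
d((-20, -28), (4, -18)) = 26.0
d((-20, -28), (0, -15)) = 23.8537
d((-20, -28), (-12, 14)) = 42.7551
d((15, 0), (-20, -21)) = 40.8167
d((15, 0), (29, -22)) = 26.0768
d((15, 0), (4, -18)) = 21.095
d((15, 0), (0, -15)) = 21.2132
d((15, 0), (-12, 14)) = 30.4138
d((-20, -21), (29, -22)) = 49.0102
d((-20, -21), (4, -18)) = 24.1868
d((-20, -21), (0, -15)) = 20.8806
d((-20, -21), (-12, 14)) = 35.9026
d((29, -22), (4, -18)) = 25.318
d((29, -22), (0, -15)) = 29.8329
d((29, -22), (-12, 14)) = 54.5619
d((4, -18), (0, -15)) = 5.0
d((4, -18), (-12, 14)) = 35.7771
d((0, -15), (-12, 14)) = 31.3847

Closest pair: (17, -4) and (15, 0) with distance 4.4721

The closest pair is (17, -4) and (15, 0) with Euclidean distance 4.4721. For 10 points, brute-force pairwise comparison is shown above. For large n, the divide-and-conquer algorithm (sort by x, recurse on halves, check the dividing strip) achieves O(n log n).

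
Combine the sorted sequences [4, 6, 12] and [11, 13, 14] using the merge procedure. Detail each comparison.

Merging process:

Compare 4 vs 11: take 4 from left. Merged: [4]
Compare 6 vs 11: take 6 from left. Merged: [4, 6]
Compare 12 vs 11: take 11 from right. Merged: [4, 6, 11]
Compare 12 vs 13: take 12 from left. Merged: [4, 6, 11, 12]
Append remaining from right: [13, 14]. Merged: [4, 6, 11, 12, 13, 14]

Final merged array: [4, 6, 11, 12, 13, 14]
Total comparisons: 4

The merged array is [4, 6, 11, 12, 13, 14], requiring 4 comparisons. The merge step runs in O(n) time where n is the total number of elements.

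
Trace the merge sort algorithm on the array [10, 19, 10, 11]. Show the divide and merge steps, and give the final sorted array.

Merge sort trace:

Split: [10, 19, 10, 11] -> [10, 19] and [10, 11]
  Split: [10, 19] -> [10] and [19]
  Merge: [10] + [19] -> [10, 19]
  Split: [10, 11] -> [10] and [11]
  Merge: [10] + [11] -> [10, 11]
Merge: [10, 19] + [10, 11] -> [10, 10, 11, 19]

Final sorted array: [10, 10, 11, 19]

The merge sort proceeds by recursively splitting the array and merging sorted halves.
After all merges, the sorted array is [10, 10, 11, 19].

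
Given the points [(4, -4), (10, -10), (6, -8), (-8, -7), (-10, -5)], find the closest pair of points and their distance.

Computing all pairwise distances among 5 points:

d((4, -4), (10, -10)) = 8.4853
d((4, -4), (6, -8)) = 4.4721
d((4, -4), (-8, -7)) = 12.3693
d((4, -4), (-10, -5)) = 14.0357
d((10, -10), (6, -8)) = 4.4721
d((10, -10), (-8, -7)) = 18.2483
d((10, -10), (-10, -5)) = 20.6155
d((6, -8), (-8, -7)) = 14.0357
d((6, -8), (-10, -5)) = 16.2788
d((-8, -7), (-10, -5)) = 2.8284 <-- minimum

Closest pair: (-8, -7) and (-10, -5) with distance 2.8284

The closest pair is (-8, -7) and (-10, -5) with Euclidean distance 2.8284. For 5 points, brute-force pairwise comparison is shown above. For large n, the divide-and-conquer algorithm (sort by x, recurse on halves, check the dividing strip) achieves O(n log n).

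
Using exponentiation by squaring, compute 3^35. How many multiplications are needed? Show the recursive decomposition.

Computing 3^35 by squaring (build up from 3^1; each line after the first costs one multiplication):

3^1 = 3
3^2 = (3^1)^2 = 3^2 = 9
3^4 = (3^2)^2 = 9^2 = 81
3^8 = (3^4)^2 = 81^2 = 6561
3^16 = (3^8)^2 = 6561^2 = 43046721
3^17 = 3 * 3^16 = 3 * 43046721 = 129140163
3^34 = (3^17)^2 = 129140163^2 = 16677181699666569
3^35 = 3 * 3^34 = 3 * 16677181699666569 = 50031545098999707

Result: 50031545098999707
Multiplications needed: 7 (7 lines after 3^1)

3^35 = 50031545098999707. Using exponentiation by squaring, this requires 7 multiplications. The key idea: if the exponent is even, square the half-power; if odd, multiply by the base once.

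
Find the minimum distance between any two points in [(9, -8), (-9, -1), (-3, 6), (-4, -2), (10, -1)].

Computing all pairwise distances among 5 points:

d((9, -8), (-9, -1)) = 19.3132
d((9, -8), (-3, 6)) = 18.4391
d((9, -8), (-4, -2)) = 14.3178
d((9, -8), (10, -1)) = 7.0711
d((-9, -1), (-3, 6)) = 9.2195
d((-9, -1), (-4, -2)) = 5.099 <-- minimum
d((-9, -1), (10, -1)) = 19.0
d((-3, 6), (-4, -2)) = 8.0623
d((-3, 6), (10, -1)) = 14.7648
d((-4, -2), (10, -1)) = 14.0357

Closest pair: (-9, -1) and (-4, -2) with distance 5.099

The closest pair is (-9, -1) and (-4, -2) with Euclidean distance 5.099. For 5 points, brute-force pairwise comparison is shown above. For large n, the divide-and-conquer algorithm (sort by x, recurse on halves, check the dividing strip) achieves O(n log n).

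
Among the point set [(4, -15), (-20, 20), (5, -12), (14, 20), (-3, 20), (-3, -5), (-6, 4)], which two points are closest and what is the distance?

Computing all pairwise distances among 7 points:

d((4, -15), (-20, 20)) = 42.4382
d((4, -15), (5, -12)) = 3.1623 <-- minimum
d((4, -15), (14, 20)) = 36.4005
d((4, -15), (-3, 20)) = 35.6931
d((4, -15), (-3, -5)) = 12.2066
d((4, -15), (-6, 4)) = 21.4709
d((-20, 20), (5, -12)) = 40.6079
d((-20, 20), (14, 20)) = 34.0
d((-20, 20), (-3, 20)) = 17.0
d((-20, 20), (-3, -5)) = 30.2324
d((-20, 20), (-6, 4)) = 21.2603
d((5, -12), (14, 20)) = 33.2415
d((5, -12), (-3, 20)) = 32.9848
d((5, -12), (-3, -5)) = 10.6301
d((5, -12), (-6, 4)) = 19.4165
d((14, 20), (-3, 20)) = 17.0
d((14, 20), (-3, -5)) = 30.2324
d((14, 20), (-6, 4)) = 25.6125
d((-3, 20), (-3, -5)) = 25.0
d((-3, 20), (-6, 4)) = 16.2788
d((-3, -5), (-6, 4)) = 9.4868

Closest pair: (4, -15) and (5, -12) with distance 3.1623

The closest pair is (4, -15) and (5, -12) with Euclidean distance 3.1623. For 7 points, brute-force pairwise comparison is shown above. For large n, the divide-and-conquer algorithm (sort by x, recurse on halves, check the dividing strip) achieves O(n log n).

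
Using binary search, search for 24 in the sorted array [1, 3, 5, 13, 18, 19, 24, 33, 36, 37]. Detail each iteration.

Binary search for 24 in [1, 3, 5, 13, 18, 19, 24, 33, 36, 37]:

lo=0, hi=9, mid=4, arr[mid]=18 -> 18 < 24, search right half
lo=5, hi=9, mid=7, arr[mid]=33 -> 33 > 24, search left half
lo=5, hi=6, mid=5, arr[mid]=19 -> 19 < 24, search right half
lo=6, hi=6, mid=6, arr[mid]=24 -> Found target at index 6!

Binary search finds 24 at index 6 after 4 comparisons. The search repeatedly halves the search space by comparing with the middle element.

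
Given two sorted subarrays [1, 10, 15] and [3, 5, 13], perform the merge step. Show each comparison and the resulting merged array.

Merging process:

Compare 1 vs 3: take 1 from left. Merged: [1]
Compare 10 vs 3: take 3 from right. Merged: [1, 3]
Compare 10 vs 5: take 5 from right. Merged: [1, 3, 5]
Compare 10 vs 13: take 10 from left. Merged: [1, 3, 5, 10]
Compare 15 vs 13: take 13 from right. Merged: [1, 3, 5, 10, 13]
Append remaining from left: [15]. Merged: [1, 3, 5, 10, 13, 15]

Final merged array: [1, 3, 5, 10, 13, 15]
Total comparisons: 5

The merged array is [1, 3, 5, 10, 13, 15], requiring 5 comparisons. The merge step runs in O(n) time where n is the total number of elements.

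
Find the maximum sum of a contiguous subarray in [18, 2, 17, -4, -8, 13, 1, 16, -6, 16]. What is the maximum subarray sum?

Using Kadane's algorithm on [18, 2, 17, -4, -8, 13, 1, 16, -6, 16]:

Scanning through the array:
Position 1 (value 2): max_ending_here = 20, max_so_far = 20
Position 2 (value 17): max_ending_here = 37, max_so_far = 37
Position 3 (value -4): max_ending_here = 33, max_so_far = 37
Position 4 (value -8): max_ending_here = 25, max_so_far = 37
Position 5 (value 13): max_ending_here = 38, max_so_far = 38
Position 6 (value 1): max_ending_here = 39, max_so_far = 39
Position 7 (value 16): max_ending_here = 55, max_so_far = 55
Position 8 (value -6): max_ending_here = 49, max_so_far = 55
Position 9 (value 16): max_ending_here = 65, max_so_far = 65

Maximum subarray: [18, 2, 17, -4, -8, 13, 1, 16, -6, 16]
Maximum sum: 65

The maximum subarray is [18, 2, 17, -4, -8, 13, 1, 16, -6, 16] with sum 65. This subarray runs from index 0 to index 9.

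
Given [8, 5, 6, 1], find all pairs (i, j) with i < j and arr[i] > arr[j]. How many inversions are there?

Finding inversions in [8, 5, 6, 1]:

(0, 1): arr[0]=8 > arr[1]=5
(0, 2): arr[0]=8 > arr[2]=6
(0, 3): arr[0]=8 > arr[3]=1
(1, 3): arr[1]=5 > arr[3]=1
(2, 3): arr[2]=6 > arr[3]=1

Total inversions: 5

The array has 5 inversion(s): (0,1), (0,2), (0,3), (1,3), (2,3). Each pair (i,j) satisfies i < j and arr[i] > arr[j].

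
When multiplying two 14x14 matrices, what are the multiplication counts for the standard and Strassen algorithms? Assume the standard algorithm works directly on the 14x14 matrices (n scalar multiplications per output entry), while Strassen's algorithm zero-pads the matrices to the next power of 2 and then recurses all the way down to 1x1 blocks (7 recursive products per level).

Matrix multiplication for 14x14 matrices:

Strassen's algorithm requires power-of-2 dimensions. Pad 14x14 to 16x16 (next power of 2).

Standard algorithm: 14^3 = 2744 multiplications
Strassen's algorithm: 7^(log2(16)) = 7^4 = 2401 multiplications
Savings: 2744 - 2401 = 343 multiplications

Standard: 2744 multiplications (14^3). Strassen: 2401 multiplications (7^4, after padding to 16x16). Strassen reduces 8 recursive multiplications to 7 at each level.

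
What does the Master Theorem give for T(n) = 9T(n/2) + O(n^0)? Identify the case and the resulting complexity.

Master Theorem for T(n) = 9T(n/2) + O(n^0):

a = 9, b = 2, c = 0
log_b(a) = log_2(9) = 3.1699

Case 1: c = 0 < log_2(9) = 3.1699
T(n) = O(n^(log_2 9))

For T(n) = 9T(n/2) + O(n^0): log_2(9) = 3.1699. This is Case 1 of the Master Theorem (c < log_b(a), work dominated by leaves), giving O(n^(log_2 9)).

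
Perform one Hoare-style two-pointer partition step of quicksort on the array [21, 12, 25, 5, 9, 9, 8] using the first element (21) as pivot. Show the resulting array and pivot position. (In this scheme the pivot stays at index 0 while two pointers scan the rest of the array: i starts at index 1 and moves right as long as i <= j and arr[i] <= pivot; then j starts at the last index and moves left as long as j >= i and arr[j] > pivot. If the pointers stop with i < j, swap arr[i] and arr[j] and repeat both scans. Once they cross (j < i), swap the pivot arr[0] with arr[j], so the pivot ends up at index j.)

Hoare-style two-pointer partition with pivot = 21:

Initial array: [21, 12, 25, 5, 9, 9, 8]

Pointers start at i = 1, j = 6.
i stops at index 2 (arr[2]=25 > 21), j stops at index 6 (arr[6]=8 <= 21): swap arr[2] and arr[6], array becomes [21, 12, 8, 5, 9, 9, 25]
i ends at 6, j ends at 5: the pointers have crossed (j < i), so scanning stops.

Swap pivot arr[0] with arr[5] to place pivot at position 5: [9, 12, 8, 5, 9, 21, 25]
Pivot position: 5

After partitioning with pivot 21, the array becomes [9, 12, 8, 5, 9, 21, 25]. The pivot is placed at index 5. All elements to the left of the pivot are <= 21, and all elements to the right are > 21.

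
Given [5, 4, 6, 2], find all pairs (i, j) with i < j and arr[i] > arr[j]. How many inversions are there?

Finding inversions in [5, 4, 6, 2]:

(0, 1): arr[0]=5 > arr[1]=4
(0, 3): arr[0]=5 > arr[3]=2
(1, 3): arr[1]=4 > arr[3]=2
(2, 3): arr[2]=6 > arr[3]=2

Total inversions: 4

The array has 4 inversion(s): (0,1), (0,3), (1,3), (2,3). Each pair (i,j) satisfies i < j and arr[i] > arr[j].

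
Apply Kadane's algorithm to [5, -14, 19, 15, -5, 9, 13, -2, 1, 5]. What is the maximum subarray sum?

Using Kadane's algorithm on [5, -14, 19, 15, -5, 9, 13, -2, 1, 5]:

Scanning through the array:
Position 1 (value -14): max_ending_here = -9, max_so_far = 5
Position 2 (value 19): max_ending_here = 19, max_so_far = 19
Position 3 (value 15): max_ending_here = 34, max_so_far = 34
Position 4 (value -5): max_ending_here = 29, max_so_far = 34
Position 5 (value 9): max_ending_here = 38, max_so_far = 38
Position 6 (value 13): max_ending_here = 51, max_so_far = 51
Position 7 (value -2): max_ending_here = 49, max_so_far = 51
Position 8 (value 1): max_ending_here = 50, max_so_far = 51
Position 9 (value 5): max_ending_here = 55, max_so_far = 55

Maximum subarray: [19, 15, -5, 9, 13, -2, 1, 5]
Maximum sum: 55

The maximum subarray is [19, 15, -5, 9, 13, -2, 1, 5] with sum 55. This subarray runs from index 2 to index 9.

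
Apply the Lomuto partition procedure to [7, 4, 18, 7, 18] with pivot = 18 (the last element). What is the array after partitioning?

Lomuto partition with pivot = 18:

Initial array: [7, 4, 18, 7, 18]

arr[0]=7 <= 18: swap with position 0, array becomes [7, 4, 18, 7, 18]
arr[1]=4 <= 18: swap with position 1, array becomes [7, 4, 18, 7, 18]
arr[2]=18 <= 18: swap with position 2, array becomes [7, 4, 18, 7, 18]
arr[3]=7 <= 18: swap with position 3, array becomes [7, 4, 18, 7, 18]

Place pivot at position 4: [7, 4, 18, 7, 18]
Pivot position: 4

After partitioning with pivot 18, the array becomes [7, 4, 18, 7, 18]. The pivot is placed at index 4. All elements to the left of the pivot are <= 18, and all elements to the right are > 18.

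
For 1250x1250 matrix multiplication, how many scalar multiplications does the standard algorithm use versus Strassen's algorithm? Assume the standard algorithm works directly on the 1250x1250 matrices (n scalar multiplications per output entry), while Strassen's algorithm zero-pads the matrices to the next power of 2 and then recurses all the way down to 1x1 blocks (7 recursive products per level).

Matrix multiplication for 1250x1250 matrices:

Strassen's algorithm requires power-of-2 dimensions. Pad 1250x1250 to 2048x2048 (next power of 2).

Standard algorithm: 1250^3 = 1953125000 multiplications
Strassen's algorithm: 7^(log2(2048)) = 7^11 = 1977326743 multiplications
Difference: 1953125000 - 1977326743 = -24201743 (Strassen uses MORE here due to padding overhead — for small or just-over-power-of-2 n, padding can outweigh the per-level savings)

Standard: 1953125000 multiplications (1250^3). Strassen: 1977326743 multiplications (7^11, after padding to 2048x2048). Strassen reduces 8 recursive multiplications to 7 at each level.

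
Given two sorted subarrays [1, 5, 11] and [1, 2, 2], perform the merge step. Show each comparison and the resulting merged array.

Merging process:

Compare 1 vs 1: take 1 from left. Merged: [1]
Compare 5 vs 1: take 1 from right. Merged: [1, 1]
Compare 5 vs 2: take 2 from right. Merged: [1, 1, 2]
Compare 5 vs 2: take 2 from right. Merged: [1, 1, 2, 2]
Append remaining from left: [5, 11]. Merged: [1, 1, 2, 2, 5, 11]

Final merged array: [1, 1, 2, 2, 5, 11]
Total comparisons: 4

The merged array is [1, 1, 2, 2, 5, 11], requiring 4 comparisons. The merge step runs in O(n) time where n is the total number of elements.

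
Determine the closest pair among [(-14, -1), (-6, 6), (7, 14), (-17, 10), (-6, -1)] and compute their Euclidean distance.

Computing all pairwise distances among 5 points:

d((-14, -1), (-6, 6)) = 10.6301
d((-14, -1), (7, 14)) = 25.807
d((-14, -1), (-17, 10)) = 11.4018
d((-14, -1), (-6, -1)) = 8.0
d((-6, 6), (7, 14)) = 15.2643
d((-6, 6), (-17, 10)) = 11.7047
d((-6, 6), (-6, -1)) = 7.0 <-- minimum
d((7, 14), (-17, 10)) = 24.3311
d((7, 14), (-6, -1)) = 19.8494
d((-17, 10), (-6, -1)) = 15.5563

Closest pair: (-6, 6) and (-6, -1) with distance 7.0

The closest pair is (-6, 6) and (-6, -1) with Euclidean distance 7.0. For 5 points, brute-force pairwise comparison is shown above. For large n, the divide-and-conquer algorithm (sort by x, recurse on halves, check the dividing strip) achieves O(n log n).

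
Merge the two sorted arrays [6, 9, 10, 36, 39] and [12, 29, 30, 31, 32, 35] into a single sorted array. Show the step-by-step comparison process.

Merging process:

Compare 6 vs 12: take 6 from left. Merged: [6]
Compare 9 vs 12: take 9 from left. Merged: [6, 9]
Compare 10 vs 12: take 10 from left. Merged: [6, 9, 10]
Compare 36 vs 12: take 12 from right. Merged: [6, 9, 10, 12]
Compare 36 vs 29: take 29 from right. Merged: [6, 9, 10, 12, 29]
Compare 36 vs 30: take 30 from right. Merged: [6, 9, 10, 12, 29, 30]
Compare 36 vs 31: take 31 from right. Merged: [6, 9, 10, 12, 29, 30, 31]
Compare 36 vs 32: take 32 from right. Merged: [6, 9, 10, 12, 29, 30, 31, 32]
Compare 36 vs 35: take 35 from right. Merged: [6, 9, 10, 12, 29, 30, 31, 32, 35]
Append remaining from left: [36, 39]. Merged: [6, 9, 10, 12, 29, 30, 31, 32, 35, 36, 39]

Final merged array: [6, 9, 10, 12, 29, 30, 31, 32, 35, 36, 39]
Total comparisons: 9

The merged array is [6, 9, 10, 12, 29, 30, 31, 32, 35, 36, 39], requiring 9 comparisons. The merge step runs in O(n) time where n is the total number of elements.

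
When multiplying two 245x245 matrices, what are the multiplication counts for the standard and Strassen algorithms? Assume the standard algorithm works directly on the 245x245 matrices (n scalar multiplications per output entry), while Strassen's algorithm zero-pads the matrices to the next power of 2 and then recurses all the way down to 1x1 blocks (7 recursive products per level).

Matrix multiplication for 245x245 matrices:

Strassen's algorithm requires power-of-2 dimensions. Pad 245x245 to 256x256 (next power of 2).

Standard algorithm: 245^3 = 14706125 multiplications
Strassen's algorithm: 7^(log2(256)) = 7^8 = 5764801 multiplications
Savings: 14706125 - 5764801 = 8941324 multiplications

Standard: 14706125 multiplications (245^3). Strassen: 5764801 multiplications (7^8, after padding to 256x256). Strassen reduces 8 recursive multiplications to 7 at each level.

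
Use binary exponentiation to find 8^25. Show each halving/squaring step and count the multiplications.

Computing 8^25 by squaring (build up from 8^1; each line after the first costs one multiplication):

8^1 = 8
8^2 = (8^1)^2 = 8^2 = 64
8^3 = 8 * 8^2 = 8 * 64 = 512
8^6 = (8^3)^2 = 512^2 = 262144
8^12 = (8^6)^2 = 262144^2 = 68719476736
8^24 = (8^12)^2 = 68719476736^2 = 4722366482869645213696
8^25 = 8 * 8^24 = 8 * 4722366482869645213696 = 37778931862957161709568

Result: 37778931862957161709568
Multiplications needed: 6 (6 lines after 8^1)

8^25 = 37778931862957161709568. Using exponentiation by squaring, this requires 6 multiplications. The key idea: if the exponent is even, square the half-power; if odd, multiply by the base once.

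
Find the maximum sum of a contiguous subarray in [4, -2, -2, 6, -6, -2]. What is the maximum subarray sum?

Using Kadane's algorithm on [4, -2, -2, 6, -6, -2]:

Scanning through the array:
Position 1 (value -2): max_ending_here = 2, max_so_far = 4
Position 2 (value -2): max_ending_here = 0, max_so_far = 4
Position 3 (value 6): max_ending_here = 6, max_so_far = 6
Position 4 (value -6): max_ending_here = 0, max_so_far = 6
Position 5 (value -2): max_ending_here = -2, max_so_far = 6

Maximum subarray: [4, -2, -2, 6]
Maximum sum: 6

The maximum subarray is [4, -2, -2, 6] with sum 6. This subarray runs from index 0 to index 3.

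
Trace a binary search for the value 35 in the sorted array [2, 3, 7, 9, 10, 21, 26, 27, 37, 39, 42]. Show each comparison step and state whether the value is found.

Binary search for 35 in [2, 3, 7, 9, 10, 21, 26, 27, 37, 39, 42]:

lo=0, hi=10, mid=5, arr[mid]=21 -> 21 < 35, search right half
lo=6, hi=10, mid=8, arr[mid]=37 -> 37 > 35, search left half
lo=6, hi=7, mid=6, arr[mid]=26 -> 26 < 35, search right half
lo=7, hi=7, mid=7, arr[mid]=27 -> 27 < 35, search right half
lo=8 > hi=7, target 35 not found

Binary search determines that 35 is not in the array after 4 comparisons. The search space was exhausted without finding the target.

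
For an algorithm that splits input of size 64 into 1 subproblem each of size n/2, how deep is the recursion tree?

For divide and conquer with division factor 2:

Problem sizes at each level:
Level 0: 64
Level 1: 32
Level 2: 16
Level 3: 8
Level 4: 4
Level 5: 2
Level 6: 1

The root is level 0 and the size-1 base case is level 6 (the tree spans levels 0 through 6, i.e. 7 levels counting the root), so the depth is the number of divisions: log_2(64) = 6

The recursion tree depth is log_2(64) = 6. At each level, the problem size is divided by 2, so it takes 6 divisions to reduce to a base case of size 1. The algorithm makes 1 recursive call at each level.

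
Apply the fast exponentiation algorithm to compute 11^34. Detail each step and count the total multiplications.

Computing 11^34 by squaring (build up from 11^1; each line after the first costs one multiplication):

11^1 = 11
11^2 = (11^1)^2 = 11^2 = 121
11^4 = (11^2)^2 = 121^2 = 14641
11^8 = (11^4)^2 = 14641^2 = 214358881
11^16 = (11^8)^2 = 214358881^2 = 45949729863572161
11^17 = 11 * 11^16 = 11 * 45949729863572161 = 505447028499293771
11^34 = (11^17)^2 = 505447028499293771^2 = 255476698618765889551019445759400441

Result: 255476698618765889551019445759400441
Multiplications needed: 6 (6 lines after 11^1)

11^34 = 255476698618765889551019445759400441. Using exponentiation by squaring, this requires 6 multiplications. The key idea: if the exponent is even, square the half-power; if odd, multiply by the base once.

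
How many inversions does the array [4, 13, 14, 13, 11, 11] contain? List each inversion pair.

Finding inversions in [4, 13, 14, 13, 11, 11]:

(1, 4): arr[1]=13 > arr[4]=11
(1, 5): arr[1]=13 > arr[5]=11
(2, 3): arr[2]=14 > arr[3]=13
(2, 4): arr[2]=14 > arr[4]=11
(2, 5): arr[2]=14 > arr[5]=11
(3, 4): arr[3]=13 > arr[4]=11
(3, 5): arr[3]=13 > arr[5]=11

Total inversions: 7

The array has 7 inversion(s): (1,4), (1,5), (2,3), (2,4), (2,5), (3,4), (3,5). Each pair (i,j) satisfies i < j and arr[i] > arr[j].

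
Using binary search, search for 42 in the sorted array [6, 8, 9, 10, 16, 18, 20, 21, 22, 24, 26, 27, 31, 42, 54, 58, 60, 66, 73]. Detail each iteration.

Binary search for 42 in [6, 8, 9, 10, 16, 18, 20, 21, 22, 24, 26, 27, 31, 42, 54, 58, 60, 66, 73]:

lo=0, hi=18, mid=9, arr[mid]=24 -> 24 < 42, search right half
lo=10, hi=18, mid=14, arr[mid]=54 -> 54 > 42, search left half
lo=10, hi=13, mid=11, arr[mid]=27 -> 27 < 42, search right half
lo=12, hi=13, mid=12, arr[mid]=31 -> 31 < 42, search right half
lo=13, hi=13, mid=13, arr[mid]=42 -> Found target at index 13!

Binary search finds 42 at index 13 after 5 comparisons. The search repeatedly halves the search space by comparing with the middle element.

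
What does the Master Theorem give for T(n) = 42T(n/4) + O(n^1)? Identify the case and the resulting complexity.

Master Theorem for T(n) = 42T(n/4) + O(n^1):

a = 42, b = 4, c = 1
log_b(a) = log_4(42) = 2.6962

Case 1: c = 1 < log_4(42) = 2.6962
T(n) = O(n^(log_4 42))

For T(n) = 42T(n/4) + O(n^1): log_4(42) = 2.6962. This is Case 1 of the Master Theorem (c < log_b(a), work dominated by leaves), giving O(n^(log_4 42)).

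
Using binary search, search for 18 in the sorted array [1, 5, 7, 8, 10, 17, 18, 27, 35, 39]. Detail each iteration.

Binary search for 18 in [1, 5, 7, 8, 10, 17, 18, 27, 35, 39]:

lo=0, hi=9, mid=4, arr[mid]=10 -> 10 < 18, search right half
lo=5, hi=9, mid=7, arr[mid]=27 -> 27 > 18, search left half
lo=5, hi=6, mid=5, arr[mid]=17 -> 17 < 18, search right half
lo=6, hi=6, mid=6, arr[mid]=18 -> Found target at index 6!

Binary search finds 18 at index 6 after 4 comparisons. The search repeatedly halves the search space by comparing with the middle element.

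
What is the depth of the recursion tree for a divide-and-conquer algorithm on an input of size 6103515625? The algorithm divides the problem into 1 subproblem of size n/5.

For divide and conquer with division factor 5:

Problem sizes at each level:
Level 0: 6103515625
Level 1: 1220703125
Level 2: 244140625
Level 3: 48828125
Level 4: 9765625
Level 5: 1953125
Level 6: 390625
Level 7: 78125
Level 8: 15625
Level 9: 3125
Level 10: 625
Level 11: 125
Level 12: 25
Level 13: 5
Level 14: 1

The root is level 0 and the size-1 base case is level 14 (the tree spans levels 0 through 14, i.e. 15 levels counting the root), so the depth is the number of divisions: log_5(6103515625) = 14

The recursion tree depth is log_5(6103515625) = 14. At each level, the problem size is divided by 5, so it takes 14 divisions to reduce to a base case of size 1. The algorithm makes 1 recursive call at each level.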